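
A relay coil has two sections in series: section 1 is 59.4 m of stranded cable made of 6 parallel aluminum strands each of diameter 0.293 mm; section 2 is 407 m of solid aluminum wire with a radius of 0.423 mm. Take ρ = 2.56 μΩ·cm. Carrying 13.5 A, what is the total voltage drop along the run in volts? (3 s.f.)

ρ = 2.56 μΩ·cm = 2.56×10^-8 Ω·m
Section 1: A_strand = π(1.4650e-04)² = 6.743e-08 m²; R₁ = ρL/(N·A_s) = (2.56×10^-8)(59.4)/(6×6.743e-08) = 3.759 Ω
Section 2: A = πr² = π(4.2300e-04 m)² = 5.621e-07 m²
R₂ = (2.56×10^-8)(407)/(5.621e-07) = 18.54 Ω
R = R₁ + R₂ = 22.29 Ω
V = IR = 13.5 × 22.29 = 301 V

301 V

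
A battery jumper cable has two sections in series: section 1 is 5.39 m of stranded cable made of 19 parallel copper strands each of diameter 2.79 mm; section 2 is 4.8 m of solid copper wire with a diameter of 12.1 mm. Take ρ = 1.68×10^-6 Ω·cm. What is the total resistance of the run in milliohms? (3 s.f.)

1.48 mΩ

ρ = 1.68×10^-6 Ω·cm = 1.68×10^-8 Ω·m
Section 1: A_strand = π(1.3950e-03)² = 6.114e-06 m²; R₁ = ρL/(N·A_s) = (1.68×10^-8)(5.39)/(19×6.114e-06) = 7.796×10^-4 Ω
Section 2: A = π(d/2)² = π(6.0500e-03 m)² = 1.150e-04 m²
R₂ = (1.68×10^-8)(4.8)/(1.150e-04) = 7.013×10^-4 Ω
R = R₁ + R₂ = 1.48 mΩ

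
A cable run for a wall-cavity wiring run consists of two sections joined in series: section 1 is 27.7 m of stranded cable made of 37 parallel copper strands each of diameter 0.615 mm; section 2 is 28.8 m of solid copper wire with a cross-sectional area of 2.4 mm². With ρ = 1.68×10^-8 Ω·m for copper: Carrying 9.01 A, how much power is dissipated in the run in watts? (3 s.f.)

Section 1: A_strand = π(3.0750e-04)² = 2.971e-07 m²; R₁ = ρL/(N·A_s) = (1.68×10^-8)(27.7)/(37×2.971e-07) = 0.04234 Ω
Section 2: A = 2.4 mm² = 2.400e-06 m²
R₂ = (1.68×10^-8)(28.8)/(2.400e-06) = 0.2016 Ω
R = R₁ + R₂ = 0.2439 Ω
P = I²R = (9.01)² × 0.2439 = 19.8 W

19.8 W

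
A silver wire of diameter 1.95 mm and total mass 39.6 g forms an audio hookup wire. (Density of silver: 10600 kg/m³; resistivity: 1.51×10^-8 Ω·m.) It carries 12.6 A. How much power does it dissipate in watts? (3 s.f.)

A = π(d/2)² = π(9.7500e-04 m)² = 2.9865e-06 m²
L = m/(density·A) = 0.0396/(10600×2.9865e-06) = 1.251 m
R = ρL/A = (1.51×10^-8)(1.251)/(2.9865e-06) = 0.006325 Ω
P = I²R = (12.6)² × 0.006325 = 1.00 W

1.00 W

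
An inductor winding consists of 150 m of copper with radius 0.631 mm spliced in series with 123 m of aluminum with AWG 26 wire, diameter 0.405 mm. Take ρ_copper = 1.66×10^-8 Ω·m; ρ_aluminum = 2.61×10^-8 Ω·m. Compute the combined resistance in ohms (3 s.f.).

26.9 Ω

Segment 1: A = πr² = π(6.3100e-04 m)² = 1.251e-06 m²
R₁ = ρL/A = (1.66×10^-8)(150)/(1.251e-06) = 1.991 Ω
Segment 2: A = π(0.405/2 mm)² = π(2.0250e-04 m)² = 1.288e-07 m²
R₂ = (2.61×10^-8)(123)/(1.288e-07) = 24.92 Ω
R = R₁ + R₂ = 26.9 Ω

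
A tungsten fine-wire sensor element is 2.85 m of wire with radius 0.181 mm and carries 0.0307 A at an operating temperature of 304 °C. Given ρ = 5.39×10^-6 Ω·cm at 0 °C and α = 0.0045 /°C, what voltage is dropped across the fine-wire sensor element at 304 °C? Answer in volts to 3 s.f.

ρ = 5.39×10^-6 Ω·cm = 5.39×10^-8 Ω·m
A = πr² = π(1.8100e-04 m)² = 1.029e-07 m²
R₍0₎ = ρL/A = (5.39×10^-8)(2.85)/(1.029e-07) = 1.493 Ω
R₍304₎ = R₍0₎(1 + αΔT) = 1.493 × (1 + 0.0045×304) = 3.534 Ω
V = IR = 0.0307 × 3.534 = 0.109 V

0.109 V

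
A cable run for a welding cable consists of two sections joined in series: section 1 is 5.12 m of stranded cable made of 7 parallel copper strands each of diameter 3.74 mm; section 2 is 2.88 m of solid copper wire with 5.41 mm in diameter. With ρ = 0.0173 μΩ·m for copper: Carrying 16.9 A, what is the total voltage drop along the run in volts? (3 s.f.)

ρ = 0.0173 μΩ·m = 1.73×10^-8 Ω·m
Section 1: A_strand = π(1.8700e-03)² = 1.099e-05 m²; R₁ = ρL/(N·A_s) = (1.73×10^-8)(5.12)/(7×1.099e-05) = 0.001152 Ω
Section 2: A = π(d/2)² = π(2.7050e-03 m)² = 2.299e-05 m²
R₂ = (1.73×10^-8)(2.88)/(2.299e-05) = 0.002167 Ω
R = R₁ + R₂ = 0.003319 Ω
V = IR = 16.9 × 0.003319 = 0.0561 V

0.0561 V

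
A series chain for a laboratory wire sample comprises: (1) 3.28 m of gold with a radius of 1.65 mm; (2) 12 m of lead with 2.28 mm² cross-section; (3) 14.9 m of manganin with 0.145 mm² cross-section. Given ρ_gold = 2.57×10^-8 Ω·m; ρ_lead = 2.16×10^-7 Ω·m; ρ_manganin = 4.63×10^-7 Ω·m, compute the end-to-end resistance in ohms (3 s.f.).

Seg 1: A = πr² = π(1.6500e-03 m)² = 8.553e-06 m²
R_1 = (2.57×10^-8)(3.28)/(8.553e-06) = 0.009856 Ω
Seg 2: A = 2.28 mm² = 2.280e-06 m²
R_2 = (2.16×10^-7)(12)/(2.280e-06) = 1.137 Ω
Seg 3: A = 0.145 mm² = 1.450e-07 m²
R_3 = (4.63×10^-7)(14.9)/(1.450e-07) = 47.58 Ω
R_total = R_1 + R_2 + R_3 = 48.7 Ω

48.7 Ω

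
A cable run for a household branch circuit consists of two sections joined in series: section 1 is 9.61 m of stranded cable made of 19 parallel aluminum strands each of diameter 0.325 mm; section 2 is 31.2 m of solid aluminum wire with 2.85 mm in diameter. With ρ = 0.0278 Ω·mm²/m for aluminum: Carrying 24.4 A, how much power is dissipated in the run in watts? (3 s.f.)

182 W

ρ = 0.0278 Ω·mm²/m = 2.78×10^-8 Ω·m
Section 1: A_strand = π(1.6250e-04)² = 8.296e-08 m²; R₁ = ρL/(N·A_s) = (2.78×10^-8)(9.61)/(19×8.296e-08) = 0.1695 Ω
Section 2: A = π(d/2)² = π(1.4250e-03 m)² = 6.379e-06 m²
R₂ = (2.78×10^-8)(31.2)/(6.379e-06) = 0.136 Ω
R = R₁ + R₂ = 0.3055 Ω
P = I²R = (24.4)² × 0.3055 = 182 W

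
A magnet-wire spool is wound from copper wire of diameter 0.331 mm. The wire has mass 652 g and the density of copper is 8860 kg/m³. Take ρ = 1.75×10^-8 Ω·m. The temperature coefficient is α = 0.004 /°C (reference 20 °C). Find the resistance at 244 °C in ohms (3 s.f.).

A = π(d/2)² = π(1.6550e-04 m)² = 8.6049e-08 m²
L = m/(density·A) = 0.652/(8860×8.6049e-08) = 855.2 m
R = ρL/A = (1.75×10^-8)(855.2)/(8.6049e-08) = 173.9 Ω
R(244 °C) = 173.9 × (1 + 0.004×224) = 330 Ω

330 Ω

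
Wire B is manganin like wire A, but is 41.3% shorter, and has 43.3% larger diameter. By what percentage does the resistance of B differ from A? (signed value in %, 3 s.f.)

-71.4%

R ∝ L/d², so R_B/R_A = (1 − 41.3/100) × (1 + 43.3/100)⁻²
= 0.587 × 0.487 = 0.2858
(R_B − R_A)/R_A = 0.2858 − 1 = -71.4%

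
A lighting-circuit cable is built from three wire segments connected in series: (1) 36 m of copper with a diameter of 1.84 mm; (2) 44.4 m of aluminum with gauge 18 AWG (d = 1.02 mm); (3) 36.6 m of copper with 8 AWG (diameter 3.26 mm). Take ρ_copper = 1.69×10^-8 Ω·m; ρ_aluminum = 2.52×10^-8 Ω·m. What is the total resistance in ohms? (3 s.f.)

Seg 1: A = π(d/2)² = π(9.2000e-04 m)² = 2.659e-06 m²
R_1 = (1.69×10^-8)(36)/(2.659e-06) = 0.2288 Ω
Seg 2: A = π(1.02/2 mm)² = π(5.1000e-04 m)² = 8.171e-07 m²
R_2 = (2.52×10^-8)(44.4)/(8.171e-07) = 1.369 Ω
Seg 3: A = π(3.26/2 mm)² = π(1.6300e-03 m)² = 8.347e-06 m²
R_3 = (1.69×10^-8)(36.6)/(8.347e-06) = 0.0741 Ω
R_total = R_1 + R_2 + R_3 = 1.67 Ω

1.67 Ω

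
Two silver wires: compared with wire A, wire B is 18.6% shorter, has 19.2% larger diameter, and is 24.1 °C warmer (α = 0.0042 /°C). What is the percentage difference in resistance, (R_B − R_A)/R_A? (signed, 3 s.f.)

-36.9%

R ∝ ρL/d² with ρ ∝ (1+αΔT), so R_B/R_A = (1 − 18.6/100) × (1 + 19.2/100)⁻² × (1 + 0.0042×24.1)
= 0.814 × 0.7038 × 1.101 = 0.6309
(R_B − R_A)/R_A = 0.6309 − 1 = -36.9%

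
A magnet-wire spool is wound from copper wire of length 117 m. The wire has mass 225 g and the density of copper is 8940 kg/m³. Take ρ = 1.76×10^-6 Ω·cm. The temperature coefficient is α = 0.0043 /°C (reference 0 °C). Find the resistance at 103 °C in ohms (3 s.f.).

ρ = 1.76×10^-6 Ω·cm = 1.76×10^-8 Ω·m
A = m/(density·L) = 0.225/(8940×117) = 2.1511e-07 m²
R = ρL/A = (1.76×10^-8)(117)/(2.1511e-07) = 9.573 Ω
R(103 °C) = 9.573 × (1 + 0.0043×103) = 13.8 Ω

13.8 Ω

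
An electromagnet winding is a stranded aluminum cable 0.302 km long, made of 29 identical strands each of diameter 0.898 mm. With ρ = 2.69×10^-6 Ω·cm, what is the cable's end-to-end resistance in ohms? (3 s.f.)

0.442 Ω

ρ = 2.69×10^-6 Ω·cm = 2.69×10^-8 Ω·m
A_strand = π(4.4900e-04 m)² = 6.333e-07 m²
R_strand = ρL/A = (2.69×10^-8)(302)/(6.333e-07) = 12.83 Ω
R_total = R_strand/N = 12.83/29 = 0.442 Ω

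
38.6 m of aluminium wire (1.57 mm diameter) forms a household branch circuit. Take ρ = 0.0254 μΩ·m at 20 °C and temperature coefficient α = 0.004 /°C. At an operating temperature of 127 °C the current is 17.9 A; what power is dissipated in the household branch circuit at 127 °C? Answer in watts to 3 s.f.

ρ = 0.0254 μΩ·m = 2.54×10^-8 Ω·m
A = π(d/2)² = π(7.8500e-04 m)² = 1.936e-06 m²
R₍20₎ = ρL/A = (2.54×10^-8)(38.6)/(1.936e-06) = 0.5064 Ω
R₍127₎ = R₍20₎(1 + αΔT) = 0.5064 × (1 + 0.004×107) = 0.7232 Ω
P = I²R = (17.9)² × 0.7232 = 232 W

232 W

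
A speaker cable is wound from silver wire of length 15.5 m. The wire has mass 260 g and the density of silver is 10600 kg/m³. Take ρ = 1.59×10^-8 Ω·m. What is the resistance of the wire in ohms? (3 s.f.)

A = m/(density·L) = 0.26/(10600×15.5) = 1.5825e-06 m²
R = ρL/A = (1.59×10^-8)(15.5)/(1.5825e-06) = 0.156 Ω

0.156 Ω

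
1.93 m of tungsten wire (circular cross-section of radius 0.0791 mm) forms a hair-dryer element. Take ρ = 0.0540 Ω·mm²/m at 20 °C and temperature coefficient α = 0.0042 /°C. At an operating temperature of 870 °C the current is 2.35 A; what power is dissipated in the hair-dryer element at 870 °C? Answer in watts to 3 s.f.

134 W

ρ = 0.0540 Ω·mm²/m = 5.40×10^-8 Ω·m
A = πr² = π(7.9100e-05 m)² = 1.966e-08 m²
R₍20₎ = ρL/A = (5.40×10^-8)(1.93)/(1.966e-08) = 5.302 Ω
R₍870₎ = R₍20₎(1 + αΔT) = 5.302 × (1 + 0.0042×850) = 24.23 Ω
P = I²R = (2.35)² × 24.23 = 134 W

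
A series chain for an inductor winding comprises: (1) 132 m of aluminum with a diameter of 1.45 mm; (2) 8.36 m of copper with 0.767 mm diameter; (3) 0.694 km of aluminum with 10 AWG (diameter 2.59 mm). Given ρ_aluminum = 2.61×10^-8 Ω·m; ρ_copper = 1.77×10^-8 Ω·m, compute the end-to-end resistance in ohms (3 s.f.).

Seg 1: A = π(d/2)² = π(7.2500e-04 m)² = 1.651e-06 m²
R_1 = (2.61×10^-8)(132)/(1.651e-06) = 2.086 Ω
Seg 2: A = π(d/2)² = π(3.8350e-04 m)² = 4.620e-07 m²
R_2 = (1.77×10^-8)(8.36)/(4.620e-07) = 0.3203 Ω
Seg 3: A = π(2.59/2 mm)² = π(1.2950e-03 m)² = 5.269e-06 m²
R_3 = (2.61×10^-8)(694)/(5.269e-06) = 3.438 Ω
R_total = R_1 + R_2 + R_3 = 5.84 Ω

5.84 Ω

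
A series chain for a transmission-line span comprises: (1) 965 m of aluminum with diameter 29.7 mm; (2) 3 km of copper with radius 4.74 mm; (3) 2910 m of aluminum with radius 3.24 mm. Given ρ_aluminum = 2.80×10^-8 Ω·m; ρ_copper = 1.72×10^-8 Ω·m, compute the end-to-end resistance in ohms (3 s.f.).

3.24 Ω

Seg 1: A = π(d/2)² = π(1.4850e-02 m)² = 6.928e-04 m²
R_1 = (2.80×10^-8)(965)/(6.928e-04) = 0.039 Ω
Seg 2: A = πr² = π(4.7400e-03 m)² = 7.058e-05 m²
R_2 = (1.72×10^-8)(3000)/(7.058e-05) = 0.731 Ω
Seg 3: A = πr² = π(3.2400e-03 m)² = 3.298e-05 m²
R_3 = (2.80×10^-8)(2910)/(3.298e-05) = 2.471 Ω
R_total = R_1 + R_2 + R_3 = 3.24 Ω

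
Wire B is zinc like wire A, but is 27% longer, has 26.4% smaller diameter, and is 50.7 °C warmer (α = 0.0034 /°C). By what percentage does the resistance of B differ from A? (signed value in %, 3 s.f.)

175%

R ∝ ρL/d² with ρ ∝ (1+αΔT), so R_B/R_A = (1 + 27/100) × (1 − 26.4/100)⁻² × (1 + 0.0034×50.7)
= 1.27 × 1.846 × 1.172 = 2.749
(R_B − R_A)/R_A = 2.749 − 1 = 175%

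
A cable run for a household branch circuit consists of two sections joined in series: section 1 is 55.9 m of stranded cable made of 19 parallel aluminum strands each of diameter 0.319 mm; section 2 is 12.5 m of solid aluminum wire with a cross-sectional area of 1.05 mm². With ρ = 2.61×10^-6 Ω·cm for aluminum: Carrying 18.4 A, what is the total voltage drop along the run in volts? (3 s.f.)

ρ = 2.61×10^-6 Ω·cm = 2.61×10^-8 Ω·m
Section 1: A_strand = π(1.5950e-04)² = 7.992e-08 m²; R₁ = ρL/(N·A_s) = (2.61×10^-8)(55.9)/(19×7.992e-08) = 0.9608 Ω
Section 2: A = 1.05 mm² = 1.050e-06 m²
R₂ = (2.61×10^-8)(12.5)/(1.050e-06) = 0.3107 Ω
R = R₁ + R₂ = 1.272 Ω
V = IR = 18.4 × 1.272 = 23.4 V

23.4 V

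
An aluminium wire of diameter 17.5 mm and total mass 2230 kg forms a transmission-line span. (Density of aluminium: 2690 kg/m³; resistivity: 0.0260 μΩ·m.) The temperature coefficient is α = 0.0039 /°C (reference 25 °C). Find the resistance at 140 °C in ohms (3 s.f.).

0.540 Ω

ρ = 0.0260 μΩ·m = 2.60×10^-8 Ω·m
A = π(d/2)² = π(8.7500e-03 m)² = 2.4053e-04 m²
L = m/(density·A) = 2230/(2690×2.4053e-04) = 3447 m
R = ρL/A = (2.60×10^-8)(3447)/(2.4053e-04) = 0.3726 Ω
R(140 °C) = 0.3726 × (1 + 0.0039×115) = 0.540 Ω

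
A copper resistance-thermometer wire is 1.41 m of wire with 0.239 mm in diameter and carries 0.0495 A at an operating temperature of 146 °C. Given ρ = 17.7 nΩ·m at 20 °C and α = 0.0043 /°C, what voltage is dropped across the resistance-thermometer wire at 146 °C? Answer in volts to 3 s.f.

0.0425 V

ρ = 17.7 nΩ·m = 1.77×10^-8 Ω·m
A = π(d/2)² = π(1.1950e-04 m)² = 4.486e-08 m²
R₍20₎ = ρL/A = (1.77×10^-8)(1.41)/(4.486e-08) = 0.5563 Ω
R₍146₎ = R₍20₎(1 + αΔT) = 0.5563 × (1 + 0.0043×126) = 0.8577 Ω
V = IR = 0.0495 × 0.8577 = 0.0425 V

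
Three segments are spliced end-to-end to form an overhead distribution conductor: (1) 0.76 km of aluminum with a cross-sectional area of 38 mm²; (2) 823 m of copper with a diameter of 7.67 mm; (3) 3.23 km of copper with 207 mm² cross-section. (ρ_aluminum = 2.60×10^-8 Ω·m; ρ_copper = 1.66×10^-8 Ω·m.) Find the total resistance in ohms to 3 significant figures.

Seg 1: A = 38 mm² = 3.800e-05 m²
R_1 = (2.60×10^-8)(760)/(3.800e-05) = 0.52 Ω
Seg 2: A = π(d/2)² = π(3.8350e-03 m)² = 4.620e-05 m²
R_2 = (1.66×10^-8)(823)/(4.620e-05) = 0.2957 Ω
Seg 3: A = 207 mm² = 2.070e-04 m²
R_3 = (1.66×10^-8)(3230)/(2.070e-04) = 0.259 Ω
R_total = R_1 + R_2 + R_3 = 1.07 Ω

1.07 Ω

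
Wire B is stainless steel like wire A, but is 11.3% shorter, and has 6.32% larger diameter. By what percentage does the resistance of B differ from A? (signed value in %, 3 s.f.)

-21.5%

R ∝ L/d², so R_B/R_A = (1 − 11.3/100) × (1 + 6.32/100)⁻²
= 0.887 × 0.8847 = 0.7847
(R_B − R_A)/R_A = 0.7847 − 1 = -21.5%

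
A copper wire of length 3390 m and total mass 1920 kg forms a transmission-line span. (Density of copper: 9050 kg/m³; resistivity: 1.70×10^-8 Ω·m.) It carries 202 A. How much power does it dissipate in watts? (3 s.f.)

37600 W

A = m/(density·L) = 1920/(9050×3390) = 6.2583e-05 m²
R = ρL/A = (1.70×10^-8)(3390)/(6.2583e-05) = 0.9209 Ω
P = I²R = (202)² × 0.9209 = 37600 W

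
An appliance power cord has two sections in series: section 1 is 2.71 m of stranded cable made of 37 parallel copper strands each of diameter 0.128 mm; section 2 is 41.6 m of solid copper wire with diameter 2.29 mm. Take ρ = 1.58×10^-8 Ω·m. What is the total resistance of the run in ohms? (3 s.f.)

Section 1: A_strand = π(6.4000e-05)² = 1.287e-08 m²; R₁ = ρL/(N·A_s) = (1.58×10^-8)(2.71)/(37×1.287e-08) = 0.08993 Ω
Section 2: A = π(d/2)² = π(1.1450e-03 m)² = 4.119e-06 m²
R₂ = (1.58×10^-8)(41.6)/(4.119e-06) = 0.1596 Ω
R = R₁ + R₂ = 0.250 Ω

0.250 Ω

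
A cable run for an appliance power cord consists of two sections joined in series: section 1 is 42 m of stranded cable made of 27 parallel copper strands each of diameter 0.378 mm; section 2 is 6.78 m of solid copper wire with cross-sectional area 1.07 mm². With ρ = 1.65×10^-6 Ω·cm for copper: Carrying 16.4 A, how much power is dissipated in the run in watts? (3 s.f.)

ρ = 1.65×10^-6 Ω·cm = 1.65×10^-8 Ω·m
Section 1: A_strand = π(1.8900e-04)² = 1.122e-07 m²; R₁ = ρL/(N·A_s) = (1.65×10^-8)(42)/(27×1.122e-07) = 0.2287 Ω
Section 2: A = 1.07 mm² = 1.070e-06 m²
R₂ = (1.65×10^-8)(6.78)/(1.070e-06) = 0.1046 Ω
R = R₁ + R₂ = 0.3333 Ω
P = I²R = (16.4)² × 0.3333 = 89.6 W

89.6 W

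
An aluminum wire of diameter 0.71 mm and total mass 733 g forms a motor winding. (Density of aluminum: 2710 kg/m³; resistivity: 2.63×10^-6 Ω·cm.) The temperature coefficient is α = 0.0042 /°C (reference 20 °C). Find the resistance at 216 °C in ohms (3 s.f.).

ρ = 2.63×10^-6 Ω·cm = 2.63×10^-8 Ω·m
A = π(d/2)² = π(3.5500e-04 m)² = 3.9592e-07 m²
L = m/(density·A) = 0.733/(2710×3.9592e-07) = 683.2 m
R = ρL/A = (2.63×10^-8)(683.2)/(3.9592e-07) = 45.38 Ω
R(216 °C) = 45.38 × (1 + 0.0042×196) = 82.7 Ω

82.7 Ω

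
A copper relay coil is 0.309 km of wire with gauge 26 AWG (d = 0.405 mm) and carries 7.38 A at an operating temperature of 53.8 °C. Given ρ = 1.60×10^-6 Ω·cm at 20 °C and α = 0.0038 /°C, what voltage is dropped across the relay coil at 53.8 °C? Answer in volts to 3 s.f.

320 V

ρ = 1.60×10^-6 Ω·cm = 1.60×10^-8 Ω·m
A = π(0.405/2 mm)² = π(2.0250e-04 m)² = 1.288e-07 m²
R₍20₎ = ρL/A = (1.60×10^-8)(309)/(1.288e-07) = 38.38 Ω
R₍53.8₎ = R₍20₎(1 + αΔT) = 38.38 × (1 + 0.0038×33.8) = 43.31 Ω
V = IR = 7.38 × 43.31 = 320 V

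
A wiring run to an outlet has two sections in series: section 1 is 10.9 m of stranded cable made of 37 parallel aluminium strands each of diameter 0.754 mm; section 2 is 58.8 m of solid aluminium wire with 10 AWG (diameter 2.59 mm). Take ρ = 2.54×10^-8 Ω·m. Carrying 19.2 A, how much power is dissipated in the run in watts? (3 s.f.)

Section 1: A_strand = π(3.7700e-04)² = 4.465e-07 m²; R₁ = ρL/(N·A_s) = (2.54×10^-8)(10.9)/(37×4.465e-07) = 0.01676 Ω
Section 2: A = π(2.59/2 mm)² = π(1.2950e-03 m)² = 5.269e-06 m²
R₂ = (2.54×10^-8)(58.8)/(5.269e-06) = 0.2835 Ω
R = R₁ + R₂ = 0.3002 Ω
P = I²R = (19.2)² × 0.3002 = 111 W

111 W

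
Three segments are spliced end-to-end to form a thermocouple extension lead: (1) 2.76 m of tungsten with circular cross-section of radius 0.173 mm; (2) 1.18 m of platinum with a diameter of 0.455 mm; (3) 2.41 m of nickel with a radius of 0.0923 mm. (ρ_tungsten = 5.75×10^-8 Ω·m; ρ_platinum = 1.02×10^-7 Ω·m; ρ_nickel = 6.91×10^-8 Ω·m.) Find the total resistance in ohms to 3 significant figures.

Seg 1: A = πr² = π(1.7300e-04 m)² = 9.402e-08 m²
R_1 = (5.75×10^-8)(2.76)/(9.402e-08) = 1.688 Ω
Seg 2: A = π(d/2)² = π(2.2750e-04 m)² = 1.626e-07 m²
R_2 = (1.02×10^-7)(1.18)/(1.626e-07) = 0.7402 Ω
Seg 3: A = πr² = π(9.2300e-05 m)² = 2.676e-08 m²
R_3 = (6.91×10^-8)(2.41)/(2.676e-08) = 6.222 Ω
R_total = R_1 + R_2 + R_3 = 8.65 Ω

8.65 Ω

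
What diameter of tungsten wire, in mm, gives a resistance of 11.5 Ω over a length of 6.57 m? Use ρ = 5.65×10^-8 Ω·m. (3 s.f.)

0.203 mm

A = ρL/R = (5.65×10^-8)(6.57)/(11.5) = 3.228e-08 m²
d = 2√(A/π) = 2.027e-04 m = 0.203 mm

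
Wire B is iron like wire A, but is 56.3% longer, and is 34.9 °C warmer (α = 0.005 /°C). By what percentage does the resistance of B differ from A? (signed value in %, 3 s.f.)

83.6%

R ∝ ρL/d² with ρ ∝ (1+αΔT), so R_B/R_A = (1 + 56.3/100) × (1 + 0.005×34.9)
= 1.563 × 1.175 = 1.836
(R_B − R_A)/R_A = 1.836 − 1 = 83.6%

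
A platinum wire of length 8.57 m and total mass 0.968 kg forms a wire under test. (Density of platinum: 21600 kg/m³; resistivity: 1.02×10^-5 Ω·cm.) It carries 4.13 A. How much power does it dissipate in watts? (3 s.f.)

2.85 W

ρ = 1.02×10^-5 Ω·cm = 1.02×10^-7 Ω·m
A = m/(density·L) = 0.968/(21600×8.57) = 5.2293e-06 m²
R = ρL/A = (1.02×10^-7)(8.57)/(5.2293e-06) = 0.1672 Ω
P = I²R = (4.13)² × 0.1672 = 2.85 W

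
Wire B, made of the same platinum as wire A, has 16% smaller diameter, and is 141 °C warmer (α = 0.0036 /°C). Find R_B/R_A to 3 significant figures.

2.14

R ∝ ρL/d² with ρ ∝ (1+αΔT), so R_B/R_A = (1 − 16/100)⁻² × (1 + 0.0036×141)
= 1.417 × 1.508 = 2.14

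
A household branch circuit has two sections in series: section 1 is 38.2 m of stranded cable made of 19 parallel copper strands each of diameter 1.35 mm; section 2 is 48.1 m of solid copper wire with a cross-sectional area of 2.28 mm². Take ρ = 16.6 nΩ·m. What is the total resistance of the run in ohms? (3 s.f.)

0.374 Ω

ρ = 16.6 nΩ·m = 1.66×10^-8 Ω·m
Section 1: A_strand = π(6.7500e-04)² = 1.431e-06 m²; R₁ = ρL/(N·A_s) = (1.66×10^-8)(38.2)/(19×1.431e-06) = 0.02332 Ω
Section 2: A = 2.28 mm² = 2.280e-06 m²
R₂ = (1.66×10^-8)(48.1)/(2.280e-06) = 0.3502 Ω
R = R₁ + R₂ = 0.374 Ω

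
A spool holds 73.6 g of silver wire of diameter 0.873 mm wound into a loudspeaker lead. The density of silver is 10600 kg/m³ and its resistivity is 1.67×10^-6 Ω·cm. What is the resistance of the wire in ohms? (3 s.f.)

ρ = 1.67×10^-6 Ω·cm = 1.67×10^-8 Ω·m
A = π(d/2)² = π(4.3650e-04 m)² = 5.9857e-07 m²
L = m/(density·A) = 0.0736/(10600×5.9857e-07) = 11.6 m
R = ρL/A = (1.67×10^-8)(11.6)/(5.9857e-07) = 0.324 Ω

0.324 Ω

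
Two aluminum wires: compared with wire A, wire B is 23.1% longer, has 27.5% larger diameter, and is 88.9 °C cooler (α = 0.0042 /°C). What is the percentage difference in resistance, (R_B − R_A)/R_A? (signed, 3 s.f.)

R ∝ ρL/d² with ρ ∝ (1+αΔT), so R_B/R_A = (1 + 23.1/100) × (1 + 27.5/100)⁻² × (1 − 0.0042×88.9)
= 1.231 × 0.6151 × 0.6266 = 0.4745
(R_B − R_A)/R_A = 0.4745 − 1 = -52.5%

-52.5%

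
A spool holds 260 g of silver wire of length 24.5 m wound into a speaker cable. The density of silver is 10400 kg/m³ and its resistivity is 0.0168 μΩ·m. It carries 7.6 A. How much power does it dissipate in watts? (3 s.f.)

ρ = 0.0168 μΩ·m = 1.68×10^-8 Ω·m
A = m/(density·L) = 0.26/(10400×24.5) = 1.0204e-06 m²
R = ρL/A = (1.68×10^-8)(24.5)/(1.0204e-06) = 0.4034 Ω
P = I²R = (7.6)² × 0.4034 = 23.3 W

23.3 W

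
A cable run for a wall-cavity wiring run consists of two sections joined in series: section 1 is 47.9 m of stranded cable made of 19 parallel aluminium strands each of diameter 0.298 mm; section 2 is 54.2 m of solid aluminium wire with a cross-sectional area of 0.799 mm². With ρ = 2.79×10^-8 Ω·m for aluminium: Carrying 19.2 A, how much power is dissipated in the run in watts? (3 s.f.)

Section 1: A_strand = π(1.4900e-04)² = 6.975e-08 m²; R₁ = ρL/(N·A_s) = (2.79×10^-8)(47.9)/(19×6.975e-08) = 1.008 Ω
Section 2: A = 0.799 mm² = 7.990e-07 m²
R₂ = (2.79×10^-8)(54.2)/(7.990e-07) = 1.893 Ω
R = R₁ + R₂ = 2.901 Ω
P = I²R = (19.2)² × 2.901 = 1070 W

1070 W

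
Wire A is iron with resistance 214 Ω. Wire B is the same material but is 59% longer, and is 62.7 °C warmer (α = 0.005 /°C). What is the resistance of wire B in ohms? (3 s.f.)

447 Ω

R ∝ ρL/d² with ρ ∝ (1+αΔT), so R_B/R_A = (1 + 59/100) × (1 + 0.005×62.7)
= 1.59 × 1.313 = 2.088
R_B = 2.088 × 214 = 447 Ω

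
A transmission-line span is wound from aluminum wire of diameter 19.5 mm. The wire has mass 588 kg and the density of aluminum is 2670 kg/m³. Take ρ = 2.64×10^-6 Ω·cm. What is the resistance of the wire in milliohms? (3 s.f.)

65.2 mΩ

ρ = 2.64×10^-6 Ω·cm = 2.64×10^-8 Ω·m
A = π(d/2)² = π(9.7500e-03 m)² = 2.9865e-04 m²
L = m/(density·A) = 588/(2670×2.9865e-04) = 737.4 m
R = ρL/A = (2.64×10^-8)(737.4)/(2.9865e-04) = 65.2 mΩ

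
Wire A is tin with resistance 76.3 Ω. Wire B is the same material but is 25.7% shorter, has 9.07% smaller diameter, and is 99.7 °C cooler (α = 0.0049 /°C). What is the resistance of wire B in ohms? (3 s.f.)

R ∝ ρL/d² with ρ ∝ (1+αΔT), so R_B/R_A = (1 − 25.7/100) × (1 − 9.07/100)⁻² × (1 − 0.0049×99.7)
= 0.743 × 1.209 × 0.5115 = 0.4596
R_B = 0.4596 × 76.3 = 35.1 Ω

35.1 Ω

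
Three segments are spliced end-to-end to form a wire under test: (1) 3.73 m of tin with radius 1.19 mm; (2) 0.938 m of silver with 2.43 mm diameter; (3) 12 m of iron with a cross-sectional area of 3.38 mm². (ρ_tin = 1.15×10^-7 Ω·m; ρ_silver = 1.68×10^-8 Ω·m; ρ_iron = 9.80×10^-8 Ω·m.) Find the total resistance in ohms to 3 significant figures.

0.448 Ω

Seg 1: A = πr² = π(1.1900e-03 m)² = 4.449e-06 m²
R_1 = (1.15×10^-7)(3.73)/(4.449e-06) = 0.09642 Ω
Seg 2: A = π(d/2)² = π(1.2150e-03 m)² = 4.638e-06 m²
R_2 = (1.68×10^-8)(0.938)/(4.638e-06) = 0.003398 Ω
Seg 3: A = 3.38 mm² = 3.380e-06 m²
R_3 = (9.80×10^-8)(12)/(3.380e-06) = 0.3479 Ω
R_total = R_1 + R_2 + R_3 = 0.448 Ω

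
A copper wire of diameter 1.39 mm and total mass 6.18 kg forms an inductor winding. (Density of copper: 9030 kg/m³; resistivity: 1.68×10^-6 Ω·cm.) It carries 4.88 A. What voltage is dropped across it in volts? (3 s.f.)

24.4 V

ρ = 1.68×10^-6 Ω·cm = 1.68×10^-8 Ω·m
A = π(d/2)² = π(6.9500e-04 m)² = 1.5175e-06 m²
L = m/(density·A) = 6.18/(9030×1.5175e-06) = 451 m
R = ρL/A = (1.68×10^-8)(451)/(1.5175e-06) = 4.993 Ω
V = IR = 4.88 × 4.993 = 24.4 V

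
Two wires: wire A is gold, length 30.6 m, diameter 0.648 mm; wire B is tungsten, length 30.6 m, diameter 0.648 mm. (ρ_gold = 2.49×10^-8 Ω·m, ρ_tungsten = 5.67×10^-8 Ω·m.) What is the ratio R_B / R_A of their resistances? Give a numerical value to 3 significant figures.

R ∝ ρL/d², so R_B/R_A = (ρ_B/ρ_A)
= (5.67×10^-8/2.49×10^-8) = 2.28

2.28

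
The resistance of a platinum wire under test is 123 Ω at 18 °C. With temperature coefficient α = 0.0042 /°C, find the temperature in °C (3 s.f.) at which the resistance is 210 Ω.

186 °C

R = R₀(1 + α(T − T₀)) ⇒ T = T₀ + (R/R₀ − 1)/α
T = 18 + (210/123 − 1)/0.0042 = 18 + (0.7073)/0.0042 = 186 °C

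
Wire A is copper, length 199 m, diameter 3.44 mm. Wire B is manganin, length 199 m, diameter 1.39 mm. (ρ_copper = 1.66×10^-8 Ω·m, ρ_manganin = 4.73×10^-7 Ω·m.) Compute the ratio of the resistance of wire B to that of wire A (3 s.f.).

175

R ∝ ρL/d², so R_B/R_A = (ρ_B/ρ_A) × (d_A/d_B)²
= (4.73×10^-7/1.66×10^-8) × (3.44/1.39)² = 175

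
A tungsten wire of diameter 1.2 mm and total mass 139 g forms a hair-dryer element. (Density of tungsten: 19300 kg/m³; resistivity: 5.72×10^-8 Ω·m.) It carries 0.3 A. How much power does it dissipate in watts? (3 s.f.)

A = π(d/2)² = π(6.0000e-04 m)² = 1.1310e-06 m²
L = m/(density·A) = 0.139/(19300×1.1310e-06) = 6.368 m
R = ρL/A = (5.72×10^-8)(6.368)/(1.1310e-06) = 0.3221 Ω
P = I²R = (0.3)² × 0.3221 = 0.0290 W

0.0290 W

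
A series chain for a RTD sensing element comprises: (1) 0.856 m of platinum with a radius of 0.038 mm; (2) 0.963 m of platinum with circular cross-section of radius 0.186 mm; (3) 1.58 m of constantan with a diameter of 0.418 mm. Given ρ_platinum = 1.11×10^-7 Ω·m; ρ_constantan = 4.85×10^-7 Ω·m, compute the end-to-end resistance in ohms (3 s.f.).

27.5 Ω

Seg 1: A = πr² = π(3.8000e-05 m)² = 4.536e-09 m²
R_1 = (1.11×10^-7)(0.856)/(4.536e-09) = 20.94 Ω
Seg 2: A = πr² = π(1.8600e-04 m)² = 1.087e-07 m²
R_2 = (1.11×10^-7)(0.963)/(1.087e-07) = 0.9835 Ω
Seg 3: A = π(d/2)² = π(2.0900e-04 m)² = 1.372e-07 m²
R_3 = (4.85×10^-7)(1.58)/(1.372e-07) = 5.584 Ω
R_total = R_1 + R_2 + R_3 = 27.5 Ω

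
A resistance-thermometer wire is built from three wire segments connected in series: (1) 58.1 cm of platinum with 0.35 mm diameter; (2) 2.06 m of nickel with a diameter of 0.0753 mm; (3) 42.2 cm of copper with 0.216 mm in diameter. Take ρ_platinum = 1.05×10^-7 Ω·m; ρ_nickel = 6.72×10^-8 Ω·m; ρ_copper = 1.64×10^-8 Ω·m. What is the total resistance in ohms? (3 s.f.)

Seg 1: A = π(d/2)² = π(1.7500e-04 m)² = 9.621e-08 m²
R_1 = (1.05×10^-7)(0.581)/(9.621e-08) = 0.6341 Ω
Seg 2: A = π(d/2)² = π(3.7650e-05 m)² = 4.453e-09 m²
R_2 = (6.72×10^-8)(2.06)/(4.453e-09) = 31.09 Ω
Seg 3: A = π(d/2)² = π(1.0800e-04 m)² = 3.664e-08 m²
R_3 = (1.64×10^-8)(0.422)/(3.664e-08) = 0.1889 Ω
R_total = R_1 + R_2 + R_3 = 31.9 Ω

31.9 Ω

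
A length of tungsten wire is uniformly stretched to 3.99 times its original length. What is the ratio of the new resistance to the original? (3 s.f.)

Volume constant ⇒ A' = A/k with k = 3.99. R' = ρ(kL)/(A/k) = k²R.
Factor = 15.9

15.9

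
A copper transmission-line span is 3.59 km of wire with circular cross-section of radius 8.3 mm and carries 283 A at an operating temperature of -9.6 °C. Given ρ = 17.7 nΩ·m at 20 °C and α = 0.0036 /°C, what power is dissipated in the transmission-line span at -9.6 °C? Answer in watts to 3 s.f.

21000 W

ρ = 17.7 nΩ·m = 1.77×10^-8 Ω·m
A = πr² = π(8.3000e-03 m)² = 2.164e-04 m²
R₍20₎ = ρL/A = (1.77×10^-8)(3590)/(2.164e-04) = 0.2936 Ω
R₍-9.6₎ = R₍20₎(1 + αΔT) = 0.2936 × (1 + 0.0036×-29.6) = 0.2623 Ω
P = I²R = (283)² × 0.2623 = 21000 W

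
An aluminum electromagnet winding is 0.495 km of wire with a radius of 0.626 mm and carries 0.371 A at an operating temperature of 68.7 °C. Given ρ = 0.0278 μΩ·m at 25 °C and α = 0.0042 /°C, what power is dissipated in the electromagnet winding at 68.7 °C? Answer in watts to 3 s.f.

1.82 W

ρ = 0.0278 μΩ·m = 2.78×10^-8 Ω·m
A = πr² = π(6.2600e-04 m)² = 1.231e-06 m²
R₍25₎ = ρL/A = (2.78×10^-8)(495)/(1.231e-06) = 11.18 Ω
R₍68.7₎ = R₍25₎(1 + αΔT) = 11.18 × (1 + 0.0042×43.7) = 13.23 Ω
P = I²R = (0.371)² × 13.23 = 1.82 W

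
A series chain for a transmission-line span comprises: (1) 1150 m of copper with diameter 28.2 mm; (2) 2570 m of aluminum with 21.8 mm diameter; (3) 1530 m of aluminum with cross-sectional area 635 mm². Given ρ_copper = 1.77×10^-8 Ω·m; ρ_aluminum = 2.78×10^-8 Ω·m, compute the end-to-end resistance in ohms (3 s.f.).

0.291 Ω

Seg 1: A = π(d/2)² = π(1.4100e-02 m)² = 6.246e-04 m²
R_1 = (1.77×10^-8)(1150)/(6.246e-04) = 0.03259 Ω
Seg 2: A = π(d/2)² = π(1.0900e-02 m)² = 3.733e-04 m²
R_2 = (2.78×10^-8)(2570)/(3.733e-04) = 0.1914 Ω
Seg 3: A = 635 mm² = 6.350e-04 m²
R_3 = (2.78×10^-8)(1530)/(6.350e-04) = 0.06698 Ω
R_total = R_1 + R_2 + R_3 = 0.291 Ω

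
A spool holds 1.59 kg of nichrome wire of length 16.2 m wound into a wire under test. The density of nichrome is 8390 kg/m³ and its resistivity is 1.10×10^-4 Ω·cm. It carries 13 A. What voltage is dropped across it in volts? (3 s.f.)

ρ = 1.10×10^-4 Ω·cm = 1.10×10^-6 Ω·m
A = m/(density·L) = 1.59/(8390×16.2) = 1.1698e-05 m²
R = ρL/A = (1.10×10^-6)(16.2)/(1.1698e-05) = 1.523 Ω
V = IR = 13 × 1.523 = 19.8 V

19.8 V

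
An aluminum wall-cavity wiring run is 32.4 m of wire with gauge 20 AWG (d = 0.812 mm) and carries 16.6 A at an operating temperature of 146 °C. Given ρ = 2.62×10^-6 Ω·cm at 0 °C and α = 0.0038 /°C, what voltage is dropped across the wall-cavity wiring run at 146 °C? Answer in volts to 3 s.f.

ρ = 2.62×10^-6 Ω·cm = 2.62×10^-8 Ω·m
A = π(0.812/2 mm)² = π(4.0600e-04 m)² = 5.178e-07 m²
R₍0₎ = ρL/A = (2.62×10^-8)(32.4)/(5.178e-07) = 1.639 Ω
R₍146₎ = R₍0₎(1 + αΔT) = 1.639 × (1 + 0.0038×146) = 2.549 Ω
V = IR = 16.6 × 2.549 = 42.3 V

42.3 V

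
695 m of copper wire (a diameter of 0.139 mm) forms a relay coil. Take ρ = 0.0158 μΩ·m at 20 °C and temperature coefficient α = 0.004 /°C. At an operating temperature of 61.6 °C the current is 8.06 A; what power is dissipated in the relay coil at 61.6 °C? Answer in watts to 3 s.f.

54800 W

ρ = 0.0158 μΩ·m = 1.58×10^-8 Ω·m
A = π(d/2)² = π(6.9500e-05 m)² = 1.517e-08 m²
R₍20₎ = ρL/A = (1.58×10^-8)(695)/(1.517e-08) = 723.6 Ω
R₍61.6₎ = R₍20₎(1 + αΔT) = 723.6 × (1 + 0.004×41.6) = 844.1 Ω
P = I²R = (8.06)² × 844.1 = 54800 W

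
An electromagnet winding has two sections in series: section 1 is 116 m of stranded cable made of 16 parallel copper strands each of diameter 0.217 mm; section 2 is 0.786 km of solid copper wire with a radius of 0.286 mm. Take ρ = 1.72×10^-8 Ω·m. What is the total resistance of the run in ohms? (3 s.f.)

56.0 Ω

Section 1: A_strand = π(1.0850e-04)² = 3.698e-08 m²; R₁ = ρL/(N·A_s) = (1.72×10^-8)(116)/(16×3.698e-08) = 3.372 Ω
Section 2: A = πr² = π(2.8600e-04 m)² = 2.570e-07 m²
R₂ = (1.72×10^-8)(786)/(2.570e-07) = 52.61 Ω
R = R₁ + R₂ = 56.0 Ω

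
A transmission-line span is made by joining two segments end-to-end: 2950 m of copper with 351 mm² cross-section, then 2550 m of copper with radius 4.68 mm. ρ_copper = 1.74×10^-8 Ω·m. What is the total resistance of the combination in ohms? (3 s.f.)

Segment 1: A = 351 mm² = 3.510e-04 m²
R₁ = ρL/A = (1.74×10^-8)(2950)/(3.510e-04) = 0.1462 Ω
Segment 2: A = πr² = π(4.6800e-03 m)² = 6.881e-05 m²
R₂ = (1.74×10^-8)(2550)/(6.881e-05) = 0.6448 Ω
R = R₁ + R₂ = 0.791 Ω

0.791 Ω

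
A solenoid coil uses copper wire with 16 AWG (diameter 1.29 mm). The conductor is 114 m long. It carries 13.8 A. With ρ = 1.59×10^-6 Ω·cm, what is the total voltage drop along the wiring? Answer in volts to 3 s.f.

ρ = 1.59×10^-6 Ω·cm = 1.59×10^-8 Ω·m
A = π(1.29/2 mm)² = π(6.4500e-04 m)² = 1.307e-06 m²
R = ρL/A = (1.59×10^-8)(114)/(1.307e-06) = 1.387 Ω
V = IR = 13.8 × 1.387 = 19.1 V

19.1 V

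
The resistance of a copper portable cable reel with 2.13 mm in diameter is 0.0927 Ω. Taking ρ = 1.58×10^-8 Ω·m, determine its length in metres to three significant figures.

A = π(d/2)² = π(1.0650e-03 m)² = 3.563e-06 m²
L = RA/ρ = (0.0927)(3.563e-06)/(1.58×10^-8) = 20.9 m

20.9 m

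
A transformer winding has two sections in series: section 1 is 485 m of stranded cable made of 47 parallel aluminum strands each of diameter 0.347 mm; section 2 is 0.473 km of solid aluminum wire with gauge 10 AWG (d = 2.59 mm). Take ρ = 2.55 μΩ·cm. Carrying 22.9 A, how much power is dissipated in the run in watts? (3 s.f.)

2660 W

ρ = 2.55 μΩ·cm = 2.55×10^-8 Ω·m
Section 1: A_strand = π(1.7350e-04)² = 9.457e-08 m²; R₁ = ρL/(N·A_s) = (2.55×10^-8)(485)/(47×9.457e-08) = 2.783 Ω
Section 2: A = π(2.59/2 mm)² = π(1.2950e-03 m)² = 5.269e-06 m²
R₂ = (2.55×10^-8)(473)/(5.269e-06) = 2.289 Ω
R = R₁ + R₂ = 5.072 Ω
P = I²R = (22.9)² × 5.072 = 2660 W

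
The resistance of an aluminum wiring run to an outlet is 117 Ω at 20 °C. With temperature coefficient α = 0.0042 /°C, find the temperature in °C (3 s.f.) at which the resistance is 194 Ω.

177 °C

R = R₀(1 + α(T − T₀)) ⇒ T = T₀ + (R/R₀ − 1)/α
T = 20 + (194/117 − 1)/0.0042 = 20 + (0.6581)/0.0042 = 177 °C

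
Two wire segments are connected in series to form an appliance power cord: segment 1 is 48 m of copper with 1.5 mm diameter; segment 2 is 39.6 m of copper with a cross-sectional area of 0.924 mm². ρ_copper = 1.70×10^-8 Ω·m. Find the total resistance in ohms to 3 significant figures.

1.19 Ω

Segment 1: A = π(d/2)² = π(7.5000e-04 m)² = 1.767e-06 m²
R₁ = ρL/A = (1.70×10^-8)(48)/(1.767e-06) = 0.4618 Ω
Segment 2: A = 0.924 mm² = 9.240e-07 m²
R₂ = (1.70×10^-8)(39.6)/(9.240e-07) = 0.7286 Ω
R = R₁ + R₂ = 1.19 Ω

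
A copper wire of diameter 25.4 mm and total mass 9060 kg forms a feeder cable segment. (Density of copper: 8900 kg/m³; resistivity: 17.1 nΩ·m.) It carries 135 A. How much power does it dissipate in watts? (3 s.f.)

1240 W

ρ = 17.1 nΩ·m = 1.71×10^-8 Ω·m
A = π(d/2)² = π(1.2700e-02 m)² = 5.0671e-04 m²
L = m/(density·A) = 9060/(8900×5.0671e-04) = 2009 m
R = ρL/A = (1.71×10^-8)(2009)/(5.0671e-04) = 0.0678 Ω
P = I²R = (135)² × 0.0678 = 1240 W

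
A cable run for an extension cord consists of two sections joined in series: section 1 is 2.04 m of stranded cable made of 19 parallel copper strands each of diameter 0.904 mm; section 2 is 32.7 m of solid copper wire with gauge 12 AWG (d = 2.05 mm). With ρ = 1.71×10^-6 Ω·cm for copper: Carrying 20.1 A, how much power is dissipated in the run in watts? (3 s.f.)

ρ = 1.71×10^-6 Ω·cm = 1.71×10^-8 Ω·m
Section 1: A_strand = π(4.5200e-04)² = 6.418e-07 m²; R₁ = ρL/(N·A_s) = (1.71×10^-8)(2.04)/(19×6.418e-07) = 0.002861 Ω
Section 2: A = π(2.05/2 mm)² = π(1.0250e-03 m)² = 3.301e-06 m²
R₂ = (1.71×10^-8)(32.7)/(3.301e-06) = 0.1694 Ω
R = R₁ + R₂ = 0.1723 Ω
P = I²R = (20.1)² × 0.1723 = 69.6 W

69.6 W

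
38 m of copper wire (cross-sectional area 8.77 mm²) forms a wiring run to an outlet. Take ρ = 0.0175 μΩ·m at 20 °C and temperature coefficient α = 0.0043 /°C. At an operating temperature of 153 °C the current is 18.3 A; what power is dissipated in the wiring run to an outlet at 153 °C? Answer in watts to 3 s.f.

ρ = 0.0175 μΩ·m = 1.75×10^-8 Ω·m
A = 8.77 mm² = 8.770e-06 m²
R₍20₎ = ρL/A = (1.75×10^-8)(38)/(8.770e-06) = 0.07583 Ω
R₍153₎ = R₍20₎(1 + αΔT) = 0.07583 × (1 + 0.0043×133) = 0.1192 Ω
P = I²R = (18.3)² × 0.1192 = 39.9 W

39.9 W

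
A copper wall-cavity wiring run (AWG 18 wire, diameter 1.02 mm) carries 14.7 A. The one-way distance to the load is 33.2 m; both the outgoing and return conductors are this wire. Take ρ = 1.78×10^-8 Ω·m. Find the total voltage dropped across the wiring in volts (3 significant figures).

21.3 V

A = π(1.02/2 mm)² = π(5.1000e-04 m)² = 8.171e-07 m²
Total conductor length (both ways) L = 2 × 33.2 = 66.4 m
R = ρL/A = (1.78×10^-8)(66.4)/(8.171e-07) = 1.446 Ω
V = IR = 14.7 × 1.446 = 21.3 V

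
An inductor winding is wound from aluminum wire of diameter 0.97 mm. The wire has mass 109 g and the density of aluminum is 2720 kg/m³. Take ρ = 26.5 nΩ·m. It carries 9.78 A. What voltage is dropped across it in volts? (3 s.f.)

19.0 V

ρ = 26.5 nΩ·m = 2.65×10^-8 Ω·m
A = π(d/2)² = π(4.8500e-04 m)² = 7.3898e-07 m²
L = m/(density·A) = 0.109/(2720×7.3898e-07) = 54.23 m
R = ρL/A = (2.65×10^-8)(54.23)/(7.3898e-07) = 1.945 Ω
V = IR = 9.78 × 1.945 = 19.0 V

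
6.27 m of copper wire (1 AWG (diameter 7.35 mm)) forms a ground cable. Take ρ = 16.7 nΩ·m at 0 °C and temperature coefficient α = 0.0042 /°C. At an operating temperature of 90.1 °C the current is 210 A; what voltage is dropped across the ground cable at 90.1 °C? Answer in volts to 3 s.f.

0.714 V

ρ = 16.7 nΩ·m = 1.67×10^-8 Ω·m
A = π(7.35/2 mm)² = π(3.6750e-03 m)² = 4.243e-05 m²
R₍0₎ = ρL/A = (1.67×10^-8)(6.27)/(4.243e-05) = 0.002468 Ω
R₍90.1₎ = R₍0₎(1 + αΔT) = 0.002468 × (1 + 0.0042×90.1) = 0.003402 Ω
V = IR = 210 × 0.003402 = 0.714 V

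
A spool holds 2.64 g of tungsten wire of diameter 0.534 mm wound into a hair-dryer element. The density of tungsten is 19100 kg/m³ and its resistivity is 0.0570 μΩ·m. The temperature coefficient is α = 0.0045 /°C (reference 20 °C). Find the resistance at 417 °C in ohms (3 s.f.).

0.438 Ω

ρ = 0.0570 μΩ·m = 5.70×10^-8 Ω·m
A = π(d/2)² = π(2.6700e-04 m)² = 2.2396e-07 m²
L = m/(density·A) = 0.00264/(19100×2.2396e-07) = 0.6172 m
R = ρL/A = (5.70×10^-8)(0.6172)/(2.2396e-07) = 0.1571 Ω
R(417 °C) = 0.1571 × (1 + 0.0045×397) = 0.438 Ω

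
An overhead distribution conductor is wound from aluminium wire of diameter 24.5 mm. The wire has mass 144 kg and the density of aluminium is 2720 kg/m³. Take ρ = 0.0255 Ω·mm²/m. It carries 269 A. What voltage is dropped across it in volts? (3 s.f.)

1.63 V

ρ = 0.0255 Ω·mm²/m = 2.55×10^-8 Ω·m
A = π(d/2)² = π(1.2250e-02 m)² = 4.7144e-04 m²
L = m/(density·A) = 144/(2720×4.7144e-04) = 112.3 m
R = ρL/A = (2.55×10^-8)(112.3)/(4.7144e-04) = 0.006074 Ω
V = IR = 269 × 0.006074 = 1.63 V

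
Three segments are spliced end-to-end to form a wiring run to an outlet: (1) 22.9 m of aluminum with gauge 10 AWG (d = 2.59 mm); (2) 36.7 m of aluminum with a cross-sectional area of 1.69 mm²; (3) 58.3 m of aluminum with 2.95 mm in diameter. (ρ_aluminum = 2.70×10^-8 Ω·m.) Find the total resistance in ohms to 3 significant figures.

0.934 Ω

Seg 1: A = π(2.59/2 mm)² = π(1.2950e-03 m)² = 5.269e-06 m²
R_1 = (2.70×10^-8)(22.9)/(5.269e-06) = 0.1174 Ω
Seg 2: A = 1.69 mm² = 1.690e-06 m²
R_2 = (2.70×10^-8)(36.7)/(1.690e-06) = 0.5863 Ω
Seg 3: A = π(d/2)² = π(1.4750e-03 m)² = 6.835e-06 m²
R_3 = (2.70×10^-8)(58.3)/(6.835e-06) = 0.2303 Ω
R_total = R_1 + R_2 + R_3 = 0.934 Ω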